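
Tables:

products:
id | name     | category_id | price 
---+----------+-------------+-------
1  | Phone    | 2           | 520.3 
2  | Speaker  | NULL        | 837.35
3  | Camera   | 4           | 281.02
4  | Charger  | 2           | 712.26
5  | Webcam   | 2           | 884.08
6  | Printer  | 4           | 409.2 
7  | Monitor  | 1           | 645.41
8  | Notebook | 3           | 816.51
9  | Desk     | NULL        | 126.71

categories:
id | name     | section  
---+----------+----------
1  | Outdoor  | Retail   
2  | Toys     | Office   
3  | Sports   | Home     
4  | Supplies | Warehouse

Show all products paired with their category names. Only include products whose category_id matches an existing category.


INNER JOIN keeps only products rows whose category_id matches an id in categories. Walk through each product:
  - product 1 (Phone): category_id=2 -> matches Toys
  - product 2 (Speaker): category_id=NULL, no match -> dropped
  - product 3 (Camera): category_id=4 -> matches Supplies
  - product 4 (Charger): category_id=2 -> matches Toys
  - product 5 (Webcam): category_id=2 -> matches Toys
  - product 6 (Printer): category_id=4 -> matches Supplies
  - product 7 (Monitor): category_id=1 -> matches Outdoor
  - product 8 (Notebook): category_id=3 -> matches Sports
  - product 9 (Desk): category_id=NULL, no match -> dropped
So 2 of 9 rows are dropped.

SQL:
SELECT a.name, b.name AS category
FROM products a
INNER JOIN categories b ON a.category_id = b.id

Result:
name     | category
---------+---------
Phone    | Toys    
Camera   | Supplies
Charger  | Toys    
Webcam   | Toys    
Printer  | Supplies
Monitor  | Outdoor 
Notebook | Sports  


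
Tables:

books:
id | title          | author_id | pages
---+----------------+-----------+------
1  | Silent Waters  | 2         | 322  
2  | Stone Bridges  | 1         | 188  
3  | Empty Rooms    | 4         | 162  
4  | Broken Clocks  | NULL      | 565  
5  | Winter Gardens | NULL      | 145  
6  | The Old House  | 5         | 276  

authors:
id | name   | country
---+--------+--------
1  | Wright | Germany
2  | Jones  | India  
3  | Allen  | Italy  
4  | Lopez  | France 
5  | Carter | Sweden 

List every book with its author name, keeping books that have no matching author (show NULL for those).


LEFT JOIN keeps every row from books (the left table); where author_id has no match in authors, the author columns become NULL. Walk through each book:
  - book 1 (Silent Waters): author_id=2 -> matches Jones
  - book 2 (Stone Bridges): author_id=1 -> matches Wright
  - book 3 (Empty Rooms): author_id=4 -> matches Lopez
  - book 4 (Broken Clocks): author_id=NULL, no match -> kept with NULL
  - book 5 (Winter Gardens): author_id=NULL, no match -> kept with NULL
  - book 6 (The Old House): author_id=5 -> matches Carter
All 6 rows appear; 2 have NULL author.

SQL:
SELECT a.title, b.name AS author
FROM books a
LEFT JOIN authors b ON a.author_id = b.id

Result:
title          | author
---------------+-------
Silent Waters  | Jones 
Stone Bridges  | Wright
Empty Rooms    | Lopez 
Broken Clocks  | NULL  
Winter Gardens | NULL  
The Old House  | Carter


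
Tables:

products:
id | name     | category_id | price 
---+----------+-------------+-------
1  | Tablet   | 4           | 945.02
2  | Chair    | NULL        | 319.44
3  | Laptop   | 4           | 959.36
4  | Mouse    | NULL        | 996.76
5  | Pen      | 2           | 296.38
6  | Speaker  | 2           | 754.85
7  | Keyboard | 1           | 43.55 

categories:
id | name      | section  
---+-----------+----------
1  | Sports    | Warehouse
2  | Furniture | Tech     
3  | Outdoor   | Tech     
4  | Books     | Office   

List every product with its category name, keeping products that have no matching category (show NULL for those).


LEFT JOIN keeps every row from products (the left table); where category_id has no match in categories, the category columns become NULL. Walk through each product:
  - product 1 (Tablet): category_id=4 -> matches Books
  - product 2 (Chair): category_id=NULL, no match -> kept with NULL
  - product 3 (Laptop): category_id=4 -> matches Books
  - product 4 (Mouse): category_id=NULL, no match -> kept with NULL
  - product 5 (Pen): category_id=2 -> matches Furniture
  - product 6 (Speaker): category_id=2 -> matches Furniture
  - product 7 (Keyboard): category_id=1 -> matches Sports
All 7 rows appear; 2 have NULL category.

SQL:
SELECT a.name, b.name AS category
FROM products a
LEFT JOIN categories b ON a.category_id = b.id

Result:
name     | category 
---------+----------
Tablet   | Books    
Chair    | NULL     
Laptop   | Books    
Mouse    | NULL     
Pen      | Furniture
Speaker  | Furniture
Keyboard | Sports   


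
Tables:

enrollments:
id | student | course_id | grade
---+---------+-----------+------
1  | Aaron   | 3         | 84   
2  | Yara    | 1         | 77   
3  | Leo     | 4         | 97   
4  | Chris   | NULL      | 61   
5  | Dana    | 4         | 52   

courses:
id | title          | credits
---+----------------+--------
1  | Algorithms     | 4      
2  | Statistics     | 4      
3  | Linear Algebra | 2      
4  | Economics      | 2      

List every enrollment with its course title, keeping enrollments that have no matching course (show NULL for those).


LEFT JOIN keeps every row from enrollments (the left table); where course_id has no match in courses, the course columns become NULL. Walk through each enrollment:
  - enrollment 1 (Aaron): course_id=3 -> matches Linear Algebra
  - enrollment 2 (Yara): course_id=1 -> matches Algorithms
  - enrollment 3 (Leo): course_id=4 -> matches Economics
  - enrollment 4 (Chris): course_id=NULL, no match -> kept with NULL
  - enrollment 5 (Dana): course_id=4 -> matches Economics
All 5 rows appear; 1 has NULL course.

SQL:
SELECT a.student, b.title AS course
FROM enrollments a
LEFT JOIN courses b ON a.course_id = b.id

Result:
student | course        
--------+---------------
Aaron   | Linear Algebra
Yara    | Algorithms    
Leo     | Economics     
Chris   | NULL          
Dana    | Economics     


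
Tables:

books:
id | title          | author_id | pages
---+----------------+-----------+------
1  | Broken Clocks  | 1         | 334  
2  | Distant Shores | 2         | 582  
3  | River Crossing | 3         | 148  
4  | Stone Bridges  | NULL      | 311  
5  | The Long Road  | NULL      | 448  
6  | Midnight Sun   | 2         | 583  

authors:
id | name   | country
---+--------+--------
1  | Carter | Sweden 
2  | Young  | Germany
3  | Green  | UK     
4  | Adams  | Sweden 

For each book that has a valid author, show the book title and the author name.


INNER JOIN keeps only books rows whose author_id matches an id in authors. Walk through each book:
  - book 1 (Broken Clocks): author_id=1 -> matches Carter
  - book 2 (Distant Shores): author_id=2 -> matches Young
  - book 3 (River Crossing): author_id=3 -> matches Green
  - book 4 (Stone Bridges): author_id=NULL, no match -> dropped
  - book 5 (The Long Road): author_id=NULL, no match -> dropped
  - book 6 (Midnight Sun): author_id=2 -> matches Young
So 2 of 6 rows are dropped.

SQL:
SELECT a.title, b.name AS author
FROM books a
INNER JOIN authors b ON a.author_id = b.id

Result:
title          | author
---------------+-------
Broken Clocks  | Carter
Distant Shores | Young 
River Crossing | Green 
Midnight Sun   | Young 


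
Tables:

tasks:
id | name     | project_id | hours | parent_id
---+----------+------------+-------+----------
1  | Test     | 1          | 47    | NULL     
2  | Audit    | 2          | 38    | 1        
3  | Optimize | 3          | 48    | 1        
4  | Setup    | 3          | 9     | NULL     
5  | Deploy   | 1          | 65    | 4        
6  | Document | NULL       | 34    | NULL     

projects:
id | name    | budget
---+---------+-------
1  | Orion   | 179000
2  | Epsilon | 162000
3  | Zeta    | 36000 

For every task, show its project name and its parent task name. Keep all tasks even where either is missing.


Two LEFT JOINs from the same base table tasks: one to projects via project_id, one to tasks itself via parent_id. Both are LEFT so every task is preserved.
Match against projects:
  - task 1 (Test): project_id=1 -> matches Orion
  - task 2 (Audit): project_id=2 -> matches Epsilon
  - task 3 (Optimize): project_id=3 -> matches Zeta
  - task 4 (Setup): project_id=3 -> matches Zeta
  - task 5 (Deploy): project_id=1 -> matches Orion
  - task 6 (Document): project_id=NULL, no match -> kept with NULL
Match against tasks (self):
  - task 1 (Test): parent_id=NULL -> NULL
  - task 2 (Audit): parent_id=1 -> Test
  - task 3 (Optimize): parent_id=1 -> Test
  - task 4 (Setup): parent_id=NULL -> NULL
  - task 5 (Deploy): parent_id=4 -> Setup
  - task 6 (Document): parent_id=NULL -> NULL

SQL:
SELECT a.name, b.name AS project, c.name AS parent
FROM tasks a
LEFT JOIN projects b ON a.project_id = b.id
LEFT JOIN tasks c ON a.parent_id = c.id

Result:
name     | project | parent
---------+---------+-------
Test     | Orion   | NULL  
Audit    | Epsilon | Test  
Optimize | Zeta    | Test  
Setup    | Zeta    | NULL  
Deploy   | Orion   | Setup 
Document | NULL    | NULL  


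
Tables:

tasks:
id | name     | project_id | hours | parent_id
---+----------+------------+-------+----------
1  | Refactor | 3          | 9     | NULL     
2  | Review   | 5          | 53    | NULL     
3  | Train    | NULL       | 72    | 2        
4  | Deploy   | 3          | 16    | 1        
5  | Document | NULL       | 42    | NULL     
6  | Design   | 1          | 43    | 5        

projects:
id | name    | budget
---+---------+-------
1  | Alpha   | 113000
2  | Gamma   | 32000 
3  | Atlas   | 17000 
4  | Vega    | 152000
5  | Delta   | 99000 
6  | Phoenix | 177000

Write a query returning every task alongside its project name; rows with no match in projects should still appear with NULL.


LEFT JOIN keeps every row from tasks (the left table); where project_id has no match in projects, the project columns become NULL. Walk through each task:
  - task 1 (Refactor): project_id=3 -> matches Atlas
  - task 2 (Review): project_id=5 -> matches Delta
  - task 3 (Train): project_id=NULL, no match -> kept with NULL
  - task 4 (Deploy): project_id=3 -> matches Atlas
  - task 5 (Document): project_id=NULL, no match -> kept with NULL
  - task 6 (Design): project_id=1 -> matches Alpha
All 6 rows appear; 2 have NULL project.

SQL:
SELECT a.name, b.name AS project
FROM tasks a
LEFT JOIN projects b ON a.project_id = b.id

Result:
name     | project
---------+--------
Refactor | Atlas  
Review   | Delta  
Train    | NULL   
Deploy   | Atlas  
Document | NULL   
Design   | Alpha  


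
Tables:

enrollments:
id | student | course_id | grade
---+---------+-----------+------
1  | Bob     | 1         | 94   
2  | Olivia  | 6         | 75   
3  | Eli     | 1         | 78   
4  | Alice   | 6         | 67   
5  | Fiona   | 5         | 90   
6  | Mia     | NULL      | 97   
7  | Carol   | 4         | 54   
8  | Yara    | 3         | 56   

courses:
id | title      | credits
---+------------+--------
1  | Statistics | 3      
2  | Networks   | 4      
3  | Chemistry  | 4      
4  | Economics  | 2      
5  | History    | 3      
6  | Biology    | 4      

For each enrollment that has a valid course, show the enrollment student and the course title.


INNER JOIN keeps only enrollments rows whose course_id matches an id in courses. Walk through each enrollment:
  - enrollment 1 (Bob): course_id=1 -> matches Statistics
  - enrollment 2 (Olivia): course_id=6 -> matches Biology
  - enrollment 3 (Eli): course_id=1 -> matches Statistics
  - enrollment 4 (Alice): course_id=6 -> matches Biology
  - enrollment 5 (Fiona): course_id=5 -> matches History
  - enrollment 6 (Mia): course_id=NULL, no match -> dropped
  - enrollment 7 (Carol): course_id=4 -> matches Economics
  - enrollment 8 (Yara): course_id=3 -> matches Chemistry
So 1 of 8 rows is dropped.

SQL:
SELECT a.student, b.title AS course
FROM enrollments a
INNER JOIN courses b ON a.course_id = b.id

Result:
student | course    
--------+-----------
Bob     | Statistics
Olivia  | Biology   
Eli     | Statistics
Alice   | Biology   
Fiona   | History   
Carol   | Economics 
Yara    | Chemistry 


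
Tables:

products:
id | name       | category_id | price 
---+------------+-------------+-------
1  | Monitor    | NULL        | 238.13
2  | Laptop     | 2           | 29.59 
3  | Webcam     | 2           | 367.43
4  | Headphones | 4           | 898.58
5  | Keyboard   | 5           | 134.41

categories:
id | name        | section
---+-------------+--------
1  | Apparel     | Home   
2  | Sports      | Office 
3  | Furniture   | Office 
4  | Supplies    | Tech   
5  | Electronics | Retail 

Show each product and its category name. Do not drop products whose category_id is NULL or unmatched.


LEFT JOIN keeps every row from products (the left table); where category_id has no match in categories, the category columns become NULL. Walk through each product:
  - product 1 (Monitor): category_id=NULL, no match -> kept with NULL
  - product 2 (Laptop): category_id=2 -> matches Sports
  - product 3 (Webcam): category_id=2 -> matches Sports
  - product 4 (Headphones): category_id=4 -> matches Supplies
  - product 5 (Keyboard): category_id=5 -> matches Electronics
All 5 rows appear; 1 has NULL category.

SQL:
SELECT a.name, b.name AS category
FROM products a
LEFT JOIN categories b ON a.category_id = b.id

Result:
name       | category   
-----------+------------
Monitor    | NULL       
Laptop     | Sports     
Webcam     | Sports     
Headphones | Supplies   
Keyboard   | Electronics


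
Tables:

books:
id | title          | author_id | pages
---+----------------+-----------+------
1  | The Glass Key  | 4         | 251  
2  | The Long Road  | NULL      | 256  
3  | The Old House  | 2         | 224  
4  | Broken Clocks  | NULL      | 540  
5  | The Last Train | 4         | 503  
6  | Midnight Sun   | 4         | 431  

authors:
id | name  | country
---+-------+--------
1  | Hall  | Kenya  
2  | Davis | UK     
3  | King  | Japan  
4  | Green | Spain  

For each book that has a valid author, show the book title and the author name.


INNER JOIN keeps only books rows whose author_id matches an id in authors. Walk through each book:
  - book 1 (The Glass Key): author_id=4 -> matches Green
  - book 2 (The Long Road): author_id=NULL, no match -> dropped
  - book 3 (The Old House): author_id=2 -> matches Davis
  - book 4 (Broken Clocks): author_id=NULL, no match -> dropped
  - book 5 (The Last Train): author_id=4 -> matches Green
  - book 6 (Midnight Sun): author_id=4 -> matches Green
So 2 of 6 rows are dropped.

SQL:
SELECT a.title, b.name AS author
FROM books a
INNER JOIN authors b ON a.author_id = b.id

Result:
title          | author
---------------+-------
The Glass Key  | Green 
The Old House  | Davis 
The Last Train | Green 
Midnight Sun   | Green 


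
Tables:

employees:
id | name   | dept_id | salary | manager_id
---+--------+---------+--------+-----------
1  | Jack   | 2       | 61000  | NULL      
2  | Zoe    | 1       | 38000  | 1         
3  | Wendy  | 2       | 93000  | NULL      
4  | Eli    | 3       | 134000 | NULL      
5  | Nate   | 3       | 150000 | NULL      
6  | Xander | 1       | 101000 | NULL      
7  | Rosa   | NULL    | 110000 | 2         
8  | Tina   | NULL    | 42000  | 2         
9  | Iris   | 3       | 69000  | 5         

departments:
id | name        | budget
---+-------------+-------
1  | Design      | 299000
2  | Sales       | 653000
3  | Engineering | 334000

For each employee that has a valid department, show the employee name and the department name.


INNER JOIN keeps only employees rows whose dept_id matches an id in departments. Walk through each employee:
  - employee 1 (Jack): dept_id=2 -> matches Sales
  - employee 2 (Zoe): dept_id=1 -> matches Design
  - employee 3 (Wendy): dept_id=2 -> matches Sales
  - employee 4 (Eli): dept_id=3 -> matches Engineering
  - employee 5 (Nate): dept_id=3 -> matches Engineering
  - employee 6 (Xander): dept_id=1 -> matches Design
  - employee 7 (Rosa): dept_id=NULL, no match -> dropped
  - employee 8 (Tina): dept_id=NULL, no match -> dropped
  - employee 9 (Iris): dept_id=3 -> matches Engineering
So 2 of 9 rows are dropped.

SQL:
SELECT a.name, b.name AS department
FROM employees a
INNER JOIN departments b ON a.dept_id = b.id

Result:
name   | department 
-------+------------
Jack   | Sales      
Zoe    | Design     
Wendy  | Sales      
Eli    | Engineering
Nate   | Engineering
Xander | Design     
Iris   | Engineering


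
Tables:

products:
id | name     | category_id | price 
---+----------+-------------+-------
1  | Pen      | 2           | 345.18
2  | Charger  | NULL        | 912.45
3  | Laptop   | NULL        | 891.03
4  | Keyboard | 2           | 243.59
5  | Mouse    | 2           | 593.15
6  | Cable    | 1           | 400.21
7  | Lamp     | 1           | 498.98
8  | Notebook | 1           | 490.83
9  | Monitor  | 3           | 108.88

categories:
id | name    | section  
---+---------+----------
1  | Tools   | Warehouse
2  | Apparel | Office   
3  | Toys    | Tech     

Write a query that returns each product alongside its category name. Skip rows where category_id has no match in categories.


INNER JOIN keeps only products rows whose category_id matches an id in categories. Walk through each product:
  - product 1 (Pen): category_id=2 -> matches Apparel
  - product 2 (Charger): category_id=NULL, no match -> dropped
  - product 3 (Laptop): category_id=NULL, no match -> dropped
  - product 4 (Keyboard): category_id=2 -> matches Apparel
  - product 5 (Mouse): category_id=2 -> matches Apparel
  - product 6 (Cable): category_id=1 -> matches Tools
  - product 7 (Lamp): category_id=1 -> matches Tools
  - product 8 (Notebook): category_id=1 -> matches Tools
  - product 9 (Monitor): category_id=3 -> matches Toys
So 2 of 9 rows are dropped.

SQL:
SELECT a.name, b.name AS category
FROM products a
INNER JOIN categories b ON a.category_id = b.id

Result:
name     | category
---------+---------
Pen      | Apparel 
Keyboard | Apparel 
Mouse    | Apparel 
Cable    | Tools   
Lamp     | Tools   
Notebook | Tools   
Monitor  | Toys    


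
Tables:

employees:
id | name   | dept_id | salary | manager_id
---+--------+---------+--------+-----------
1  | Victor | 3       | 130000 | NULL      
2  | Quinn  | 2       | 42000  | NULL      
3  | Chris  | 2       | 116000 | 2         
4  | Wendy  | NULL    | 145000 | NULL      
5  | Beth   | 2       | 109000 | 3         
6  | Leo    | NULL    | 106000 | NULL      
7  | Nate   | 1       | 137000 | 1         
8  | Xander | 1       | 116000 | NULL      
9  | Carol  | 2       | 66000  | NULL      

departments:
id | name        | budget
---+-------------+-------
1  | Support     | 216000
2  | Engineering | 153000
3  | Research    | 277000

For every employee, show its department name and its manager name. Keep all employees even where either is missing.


Two LEFT JOINs from the same base table employees: one to departments via dept_id, one to employees itself via manager_id. Both are LEFT so every employee is preserved.
Match against departments:
  - employee 1 (Victor): dept_id=3 -> matches Research
  - employee 2 (Quinn): dept_id=2 -> matches Engineering
  - employee 3 (Chris): dept_id=2 -> matches Engineering
  - employee 4 (Wendy): dept_id=NULL, no match -> kept with NULL
  - employee 5 (Beth): dept_id=2 -> matches Engineering
  - employee 6 (Leo): dept_id=NULL, no match -> kept with NULL
  - employee 7 (Nate): dept_id=1 -> matches Support
  - employee 8 (Xander): dept_id=1 -> matches Support
  - employee 9 (Carol): dept_id=2 -> matches Engineering
Match against employees (self):
  - employee 1 (Victor): manager_id=NULL -> NULL
  - employee 2 (Quinn): manager_id=NULL -> NULL
  - employee 3 (Chris): manager_id=2 -> Quinn
  - employee 4 (Wendy): manager_id=NULL -> NULL
  - employee 5 (Beth): manager_id=3 -> Chris
  - employee 6 (Leo): manager_id=NULL -> NULL
  - employee 7 (Nate): manager_id=1 -> Victor
  - employee 8 (Xander): manager_id=NULL -> NULL
  - employee 9 (Carol): manager_id=NULL -> NULL

SQL:
SELECT a.name, b.name AS department, c.name AS manager
FROM employees a
LEFT JOIN departments b ON a.dept_id = b.id
LEFT JOIN employees c ON a.manager_id = c.id

Result:
name   | department  | manager
-------+-------------+--------
Victor | Research    | NULL   
Quinn  | Engineering | NULL   
Chris  | Engineering | Quinn  
Wendy  | NULL        | NULL   
Beth   | Engineering | Chris  
Leo    | NULL        | NULL   
Nate   | Support     | Victor 
Xander | Support     | NULL   
Carol  | Engineering | NULL   


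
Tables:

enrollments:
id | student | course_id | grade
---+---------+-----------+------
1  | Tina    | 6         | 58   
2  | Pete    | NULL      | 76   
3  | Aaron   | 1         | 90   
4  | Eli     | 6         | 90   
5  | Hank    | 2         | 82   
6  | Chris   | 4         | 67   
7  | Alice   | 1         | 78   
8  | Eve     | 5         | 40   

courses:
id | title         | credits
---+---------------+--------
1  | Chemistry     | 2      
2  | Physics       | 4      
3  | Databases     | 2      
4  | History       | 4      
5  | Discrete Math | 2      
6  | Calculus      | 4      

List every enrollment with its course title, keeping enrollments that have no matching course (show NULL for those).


LEFT JOIN keeps every row from enrollments (the left table); where course_id has no match in courses, the course columns become NULL. Walk through each enrollment:
  - enrollment 1 (Tina): course_id=6 -> matches Calculus
  - enrollment 2 (Pete): course_id=NULL, no match -> kept with NULL
  - enrollment 3 (Aaron): course_id=1 -> matches Chemistry
  - enrollment 4 (Eli): course_id=6 -> matches Calculus
  - enrollment 5 (Hank): course_id=2 -> matches Physics
  - enrollment 6 (Chris): course_id=4 -> matches History
  - enrollment 7 (Alice): course_id=1 -> matches Chemistry
  - enrollment 8 (Eve): course_id=5 -> matches Discrete Math
All 8 rows appear; 1 has NULL course.

SQL:
SELECT a.student, b.title AS course
FROM enrollments a
LEFT JOIN courses b ON a.course_id = b.id

Result:
student | course       
--------+--------------
Tina    | Calculus     
Pete    | NULL         
Aaron   | Chemistry    
Eli     | Calculus     
Hank    | Physics      
Chris   | History      
Alice   | Chemistry    
Eve     | Discrete Math


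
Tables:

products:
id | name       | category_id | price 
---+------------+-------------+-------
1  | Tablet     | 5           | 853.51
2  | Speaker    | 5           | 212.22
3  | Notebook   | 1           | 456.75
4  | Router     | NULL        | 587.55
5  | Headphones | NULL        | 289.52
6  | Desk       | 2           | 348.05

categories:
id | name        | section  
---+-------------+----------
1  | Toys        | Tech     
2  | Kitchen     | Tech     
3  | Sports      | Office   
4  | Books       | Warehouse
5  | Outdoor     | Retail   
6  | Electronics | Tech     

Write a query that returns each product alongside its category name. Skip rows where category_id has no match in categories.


INNER JOIN keeps only products rows whose category_id matches an id in categories. Walk through each product:
  - product 1 (Tablet): category_id=5 -> matches Outdoor
  - product 2 (Speaker): category_id=5 -> matches Outdoor
  - product 3 (Notebook): category_id=1 -> matches Toys
  - product 4 (Router): category_id=NULL, no match -> dropped
  - product 5 (Headphones): category_id=NULL, no match -> dropped
  - product 6 (Desk): category_id=2 -> matches Kitchen
So 2 of 6 rows are dropped.

SQL:
SELECT a.name, b.name AS category
FROM products a
INNER JOIN categories b ON a.category_id = b.id

Result:
name     | category
---------+---------
Tablet   | Outdoor 
Speaker  | Outdoor 
Notebook | Toys    
Desk     | Kitchen 


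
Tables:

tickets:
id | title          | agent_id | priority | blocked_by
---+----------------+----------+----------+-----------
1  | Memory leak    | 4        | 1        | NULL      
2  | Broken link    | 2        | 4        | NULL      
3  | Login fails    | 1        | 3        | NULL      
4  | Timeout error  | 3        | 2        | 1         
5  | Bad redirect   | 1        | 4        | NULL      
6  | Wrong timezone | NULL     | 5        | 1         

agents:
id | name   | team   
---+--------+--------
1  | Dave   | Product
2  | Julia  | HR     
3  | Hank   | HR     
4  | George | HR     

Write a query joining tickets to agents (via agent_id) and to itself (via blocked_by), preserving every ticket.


Two LEFT JOINs from the same base table tickets: one to agents via agent_id, one to tickets itself via blocked_by. Both are LEFT so every ticket is preserved.
Match against agents:
  - ticket 1 (Memory leak): agent_id=4 -> matches George
  - ticket 2 (Broken link): agent_id=2 -> matches Julia
  - ticket 3 (Login fails): agent_id=1 -> matches Dave
  - ticket 4 (Timeout error): agent_id=3 -> matches Hank
  - ticket 5 (Bad redirect): agent_id=1 -> matches Dave
  - ticket 6 (Wrong timezone): agent_id=NULL, no match -> kept with NULL
Match against tickets (self):
  - ticket 1 (Memory leak): blocked_by=NULL -> NULL
  - ticket 2 (Broken link): blocked_by=NULL -> NULL
  - ticket 3 (Login fails): blocked_by=NULL -> NULL
  - ticket 4 (Timeout error): blocked_by=1 -> Memory leak
  - ticket 5 (Bad redirect): blocked_by=NULL -> NULL
  - ticket 6 (Wrong timezone): blocked_by=1 -> Memory leak

SQL:
SELECT a.title, b.name AS agent, c.title AS blocked_by
FROM tickets a
LEFT JOIN agents b ON a.agent_id = b.id
LEFT JOIN tickets c ON a.blocked_by = c.id

Result:
title          | agent  | blocked_by 
---------------+--------+------------
Memory leak    | George | NULL       
Broken link    | Julia  | NULL       
Login fails    | Dave   | NULL       
Timeout error  | Hank   | Memory leak
Bad redirect   | Dave   | NULL       
Wrong timezone | NULL   | Memory leak


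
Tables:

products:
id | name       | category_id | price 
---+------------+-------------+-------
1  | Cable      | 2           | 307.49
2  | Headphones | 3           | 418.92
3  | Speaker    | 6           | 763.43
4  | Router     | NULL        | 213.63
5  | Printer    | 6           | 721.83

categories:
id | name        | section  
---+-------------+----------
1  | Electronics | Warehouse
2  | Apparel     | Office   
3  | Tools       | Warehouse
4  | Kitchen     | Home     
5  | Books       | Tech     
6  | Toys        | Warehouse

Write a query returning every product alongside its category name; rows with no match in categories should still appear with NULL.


LEFT JOIN keeps every row from products (the left table); where category_id has no match in categories, the category columns become NULL. Walk through each product:
  - product 1 (Cable): category_id=2 -> matches Apparel
  - product 2 (Headphones): category_id=3 -> matches Tools
  - product 3 (Speaker): category_id=6 -> matches Toys
  - product 4 (Router): category_id=NULL, no match -> kept with NULL
  - product 5 (Printer): category_id=6 -> matches Toys
All 5 rows appear; 1 has NULL category.

SQL:
SELECT a.name, b.name AS category
FROM products a
LEFT JOIN categories b ON a.category_id = b.id

Result:
name       | category
-----------+---------
Cable      | Apparel 
Headphones | Tools   
Speaker    | Toys    
Router     | NULL    
Printer    | Toys    


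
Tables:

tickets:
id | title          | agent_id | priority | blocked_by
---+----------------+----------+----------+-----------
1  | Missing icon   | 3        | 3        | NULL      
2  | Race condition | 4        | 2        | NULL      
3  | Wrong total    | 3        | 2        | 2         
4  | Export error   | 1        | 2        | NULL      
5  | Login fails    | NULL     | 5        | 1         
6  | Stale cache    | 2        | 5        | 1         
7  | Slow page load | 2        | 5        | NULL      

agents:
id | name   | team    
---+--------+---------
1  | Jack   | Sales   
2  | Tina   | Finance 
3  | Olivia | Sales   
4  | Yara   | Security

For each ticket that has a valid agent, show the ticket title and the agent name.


INNER JOIN keeps only tickets rows whose agent_id matches an id in agents. Walk through each ticket:
  - ticket 1 (Missing icon): agent_id=3 -> matches Olivia
  - ticket 2 (Race condition): agent_id=4 -> matches Yara
  - ticket 3 (Wrong total): agent_id=3 -> matches Olivia
  - ticket 4 (Export error): agent_id=1 -> matches Jack
  - ticket 5 (Login fails): agent_id=NULL, no match -> dropped
  - ticket 6 (Stale cache): agent_id=2 -> matches Tina
  - ticket 7 (Slow page load): agent_id=2 -> matches Tina
So 1 of 7 rows is dropped.

SQL:
SELECT a.title, b.name AS agent
FROM tickets a
INNER JOIN agents b ON a.agent_id = b.id

Result:
title          | agent 
---------------+-------
Missing icon   | Olivia
Race condition | Yara  
Wrong total    | Olivia
Export error   | Jack  
Stale cache    | Tina  
Slow page load | Tina  


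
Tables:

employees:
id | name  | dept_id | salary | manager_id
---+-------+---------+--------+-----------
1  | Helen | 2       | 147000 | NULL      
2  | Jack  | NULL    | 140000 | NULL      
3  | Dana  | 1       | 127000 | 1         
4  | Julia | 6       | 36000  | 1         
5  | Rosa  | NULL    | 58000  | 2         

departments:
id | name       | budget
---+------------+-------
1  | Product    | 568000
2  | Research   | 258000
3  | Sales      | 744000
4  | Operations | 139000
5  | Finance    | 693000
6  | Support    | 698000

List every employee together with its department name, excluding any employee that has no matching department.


INNER JOIN keeps only employees rows whose dept_id matches an id in departments. Walk through each employee:
  - employee 1 (Helen): dept_id=2 -> matches Research
  - employee 2 (Jack): dept_id=NULL, no match -> dropped
  - employee 3 (Dana): dept_id=1 -> matches Product
  - employee 4 (Julia): dept_id=6 -> matches Support
  - employee 5 (Rosa): dept_id=NULL, no match -> dropped
So 2 of 5 rows are dropped.

SQL:
SELECT a.name, b.name AS department
FROM employees a
INNER JOIN departments b ON a.dept_id = b.id

Result:
name  | department
------+-----------
Helen | Research  
Dana  | Product   
Julia | Support   


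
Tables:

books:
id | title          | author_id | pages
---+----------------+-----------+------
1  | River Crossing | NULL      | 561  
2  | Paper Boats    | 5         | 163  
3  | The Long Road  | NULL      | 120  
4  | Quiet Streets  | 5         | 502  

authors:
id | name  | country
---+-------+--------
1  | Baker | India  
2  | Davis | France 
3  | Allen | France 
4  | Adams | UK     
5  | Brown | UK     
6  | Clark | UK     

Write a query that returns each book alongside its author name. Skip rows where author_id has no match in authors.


INNER JOIN keeps only books rows whose author_id matches an id in authors. Walk through each book:
  - book 1 (River Crossing): author_id=NULL, no match -> dropped
  - book 2 (Paper Boats): author_id=5 -> matches Brown
  - book 3 (The Long Road): author_id=NULL, no match -> dropped
  - book 4 (Quiet Streets): author_id=5 -> matches Brown
So 2 of 4 rows are dropped.

SQL:
SELECT a.title, b.name AS author
FROM books a
INNER JOIN authors b ON a.author_id = b.id

Result:
title         | author
--------------+-------
Paper Boats   | Brown 
Quiet Streets | Brown 


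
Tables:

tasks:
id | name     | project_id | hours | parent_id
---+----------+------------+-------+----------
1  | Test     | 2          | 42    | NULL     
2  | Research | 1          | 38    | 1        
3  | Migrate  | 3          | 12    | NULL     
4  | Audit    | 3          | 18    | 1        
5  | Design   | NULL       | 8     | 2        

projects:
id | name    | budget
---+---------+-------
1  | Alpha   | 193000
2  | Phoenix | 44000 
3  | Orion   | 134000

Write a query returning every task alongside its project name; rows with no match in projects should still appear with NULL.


LEFT JOIN keeps every row from tasks (the left table); where project_id has no match in projects, the project columns become NULL. Walk through each task:
  - task 1 (Test): project_id=2 -> matches Phoenix
  - task 2 (Research): project_id=1 -> matches Alpha
  - task 3 (Migrate): project_id=3 -> matches Orion
  - task 4 (Audit): project_id=3 -> matches Orion
  - task 5 (Design): project_id=NULL, no match -> kept with NULL
All 5 rows appear; 1 has NULL project.

SQL:
SELECT a.name, b.name AS project
FROM tasks a
LEFT JOIN projects b ON a.project_id = b.id

Result:
name     | project
---------+--------
Test     | Phoenix
Research | Alpha  
Migrate  | Orion  
Audit    | Orion  
Design   | NULL   


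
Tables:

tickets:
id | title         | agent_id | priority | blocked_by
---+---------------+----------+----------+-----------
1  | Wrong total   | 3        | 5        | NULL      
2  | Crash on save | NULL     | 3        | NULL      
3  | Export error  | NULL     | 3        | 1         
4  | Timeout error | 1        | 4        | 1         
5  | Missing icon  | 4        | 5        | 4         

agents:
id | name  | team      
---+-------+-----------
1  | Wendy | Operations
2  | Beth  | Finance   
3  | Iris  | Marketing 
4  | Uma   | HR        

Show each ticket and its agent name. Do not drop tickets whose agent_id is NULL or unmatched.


LEFT JOIN keeps every row from tickets (the left table); where agent_id has no match in agents, the agent columns become NULL. Walk through each ticket:
  - ticket 1 (Wrong total): agent_id=3 -> matches Iris
  - ticket 2 (Crash on save): agent_id=NULL, no match -> kept with NULL
  - ticket 3 (Export error): agent_id=NULL, no match -> kept with NULL
  - ticket 4 (Timeout error): agent_id=1 -> matches Wendy
  - ticket 5 (Missing icon): agent_id=4 -> matches Uma
All 5 rows appear; 2 have NULL agent.

SQL:
SELECT a.title, b.name AS agent
FROM tickets a
LEFT JOIN agents b ON a.agent_id = b.id

Result:
title         | agent
--------------+------
Wrong total   | Iris 
Crash on save | NULL 
Export error  | NULL 
Timeout error | Wendy
Missing icon  | Uma  


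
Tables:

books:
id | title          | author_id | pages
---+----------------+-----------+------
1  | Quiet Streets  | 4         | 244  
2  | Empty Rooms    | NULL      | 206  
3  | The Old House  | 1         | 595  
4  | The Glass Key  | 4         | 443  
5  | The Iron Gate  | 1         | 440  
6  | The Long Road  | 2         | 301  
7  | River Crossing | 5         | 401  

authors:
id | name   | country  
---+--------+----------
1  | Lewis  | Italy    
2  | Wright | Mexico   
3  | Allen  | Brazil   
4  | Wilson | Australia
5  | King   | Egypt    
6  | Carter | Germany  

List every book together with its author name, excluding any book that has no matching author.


INNER JOIN keeps only books rows whose author_id matches an id in authors. Walk through each book:
  - book 1 (Quiet Streets): author_id=4 -> matches Wilson
  - book 2 (Empty Rooms): author_id=NULL, no match -> dropped
  - book 3 (The Old House): author_id=1 -> matches Lewis
  - book 4 (The Glass Key): author_id=4 -> matches Wilson
  - book 5 (The Iron Gate): author_id=1 -> matches Lewis
  - book 6 (The Long Road): author_id=2 -> matches Wright
  - book 7 (River Crossing): author_id=5 -> matches King
So 1 of 7 rows is dropped.

SQL:
SELECT a.title, b.name AS author
FROM books a
INNER JOIN authors b ON a.author_id = b.id

Result:
title          | author
---------------+-------
Quiet Streets  | Wilson
The Old House  | Lewis 
The Glass Key  | Wilson
The Iron Gate  | Lewis 
The Long Road  | Wright
River Crossing | King  


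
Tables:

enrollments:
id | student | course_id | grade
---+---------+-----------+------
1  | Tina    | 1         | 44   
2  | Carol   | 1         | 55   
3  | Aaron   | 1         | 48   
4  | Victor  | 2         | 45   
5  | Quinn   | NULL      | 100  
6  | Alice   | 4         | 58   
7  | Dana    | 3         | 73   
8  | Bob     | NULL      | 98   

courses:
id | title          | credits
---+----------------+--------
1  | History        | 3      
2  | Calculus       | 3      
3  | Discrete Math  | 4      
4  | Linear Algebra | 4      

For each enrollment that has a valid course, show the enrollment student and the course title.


INNER JOIN keeps only enrollments rows whose course_id matches an id in courses. Walk through each enrollment:
  - enrollment 1 (Tina): course_id=1 -> matches History
  - enrollment 2 (Carol): course_id=1 -> matches History
  - enrollment 3 (Aaron): course_id=1 -> matches History
  - enrollment 4 (Victor): course_id=2 -> matches Calculus
  - enrollment 5 (Quinn): course_id=NULL, no match -> dropped
  - enrollment 6 (Alice): course_id=4 -> matches Linear Algebra
  - enrollment 7 (Dana): course_id=3 -> matches Discrete Math
  - enrollment 8 (Bob): course_id=NULL, no match -> dropped
So 2 of 8 rows are dropped.

SQL:
SELECT a.student, b.title AS course
FROM enrollments a
INNER JOIN courses b ON a.course_id = b.id

Result:
student | course        
--------+---------------
Tina    | History       
Carol   | History       
Aaron   | History       
Victor  | Calculus      
Alice   | Linear Algebra
Dana    | Discrete Math 


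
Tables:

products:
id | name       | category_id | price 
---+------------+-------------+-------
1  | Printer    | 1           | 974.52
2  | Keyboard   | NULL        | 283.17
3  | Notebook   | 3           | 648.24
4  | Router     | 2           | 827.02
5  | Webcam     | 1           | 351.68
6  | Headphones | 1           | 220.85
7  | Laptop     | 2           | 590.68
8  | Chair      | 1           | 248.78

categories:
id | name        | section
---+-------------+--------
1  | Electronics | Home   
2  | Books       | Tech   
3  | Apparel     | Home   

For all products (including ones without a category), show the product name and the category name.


LEFT JOIN keeps every row from products (the left table); where category_id has no match in categories, the category columns become NULL. Walk through each product:
  - product 1 (Printer): category_id=1 -> matches Electronics
  - product 2 (Keyboard): category_id=NULL, no match -> kept with NULL
  - product 3 (Notebook): category_id=3 -> matches Apparel
  - product 4 (Router): category_id=2 -> matches Books
  - product 5 (Webcam): category_id=1 -> matches Electronics
  - product 6 (Headphones): category_id=1 -> matches Electronics
  - product 7 (Laptop): category_id=2 -> matches Books
  - product 8 (Chair): category_id=1 -> matches Electronics
All 8 rows appear; 1 has NULL category.

SQL:
SELECT a.name, b.name AS category
FROM products a
LEFT JOIN categories b ON a.category_id = b.id

Result:
name       | category   
-----------+------------
Printer    | Electronics
Keyboard   | NULL       
Notebook   | Apparel    
Router     | Books      
Webcam     | Electronics
Headphones | Electronics
Laptop     | Books      
Chair      | Electronics


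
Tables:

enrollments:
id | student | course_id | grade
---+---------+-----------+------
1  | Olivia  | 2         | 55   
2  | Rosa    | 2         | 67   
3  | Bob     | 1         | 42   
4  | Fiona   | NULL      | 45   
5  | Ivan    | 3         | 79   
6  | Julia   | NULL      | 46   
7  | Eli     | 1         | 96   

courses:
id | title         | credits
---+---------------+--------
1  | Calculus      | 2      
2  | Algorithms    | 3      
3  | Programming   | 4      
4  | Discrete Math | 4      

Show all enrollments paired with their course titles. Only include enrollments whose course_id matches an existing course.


INNER JOIN keeps only enrollments rows whose course_id matches an id in courses. Walk through each enrollment:
  - enrollment 1 (Olivia): course_id=2 -> matches Algorithms
  - enrollment 2 (Rosa): course_id=2 -> matches Algorithms
  - enrollment 3 (Bob): course_id=1 -> matches Calculus
  - enrollment 4 (Fiona): course_id=NULL, no match -> dropped
  - enrollment 5 (Ivan): course_id=3 -> matches Programming
  - enrollment 6 (Julia): course_id=NULL, no match -> dropped
  - enrollment 7 (Eli): course_id=1 -> matches Calculus
So 2 of 7 rows are dropped.

SQL:
SELECT a.student, b.title AS course
FROM enrollments a
INNER JOIN courses b ON a.course_id = b.id

Result:
student | course     
--------+------------
Olivia  | Algorithms 
Rosa    | Algorithms 
Bob     | Calculus   
Ivan    | Programming
Eli     | Calculus   


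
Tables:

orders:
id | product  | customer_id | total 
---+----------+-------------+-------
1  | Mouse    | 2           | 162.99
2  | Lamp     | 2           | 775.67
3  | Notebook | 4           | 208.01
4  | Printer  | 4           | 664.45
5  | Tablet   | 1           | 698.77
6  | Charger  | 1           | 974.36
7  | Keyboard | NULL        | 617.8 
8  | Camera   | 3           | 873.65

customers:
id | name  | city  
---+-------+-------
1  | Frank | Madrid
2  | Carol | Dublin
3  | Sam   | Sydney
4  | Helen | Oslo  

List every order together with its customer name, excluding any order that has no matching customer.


INNER JOIN keeps only orders rows whose customer_id matches an id in customers. Walk through each order:
  - order 1 (Mouse): customer_id=2 -> matches Carol
  - order 2 (Lamp): customer_id=2 -> matches Carol
  - order 3 (Notebook): customer_id=4 -> matches Helen
  - order 4 (Printer): customer_id=4 -> matches Helen
  - order 5 (Tablet): customer_id=1 -> matches Frank
  - order 6 (Charger): customer_id=1 -> matches Frank
  - order 7 (Keyboard): customer_id=NULL, no match -> dropped
  - order 8 (Camera): customer_id=3 -> matches Sam
So 1 of 8 rows is dropped.

SQL:
SELECT a.product, b.name AS customer
FROM orders a
INNER JOIN customers b ON a.customer_id = b.id

Result:
product  | customer
---------+---------
Mouse    | Carol   
Lamp     | Carol   
Notebook | Helen   
Printer  | Helen   
Tablet   | Frank   
Charger  | Frank   
Camera   | Sam     
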